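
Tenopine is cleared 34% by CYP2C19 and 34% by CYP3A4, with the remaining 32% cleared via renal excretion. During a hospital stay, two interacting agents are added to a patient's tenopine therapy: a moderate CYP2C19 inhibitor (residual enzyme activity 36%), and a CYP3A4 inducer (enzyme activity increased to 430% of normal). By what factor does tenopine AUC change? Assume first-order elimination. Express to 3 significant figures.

0.525

The CYP2C19 pathway (34% of clearance) drops to 0.36× activity: 0.34 × 0.36 = 0.1224.
The CYP3A4 pathway (34% of clearance) increases to 4.3× activity: 0.34 × 4.3 = 1.462.
The remaining 32% of clearance is unaffected.
New clearance relative to baseline: 0.1224 + 1.462 + 0.32 = 1.9044.
Net AUC ratio = 1 / 1.9044 = 0.525.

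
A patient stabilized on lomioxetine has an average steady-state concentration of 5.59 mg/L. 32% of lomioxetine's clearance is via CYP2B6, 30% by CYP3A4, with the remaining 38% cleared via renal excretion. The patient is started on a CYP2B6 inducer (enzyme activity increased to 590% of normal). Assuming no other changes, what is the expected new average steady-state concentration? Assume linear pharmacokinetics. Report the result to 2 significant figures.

2.2 mg/L

CYP2B6: 0.32 × 5.9 = 1.888
CYP3A4: 0.3 (unchanged)
Other: 0.38 (unchanged)
Relative clearance = 1.888 + 0.3 + 0.38 = 2.568.
New average steady-state concentration = baseline ÷ relative clearance = 5.59 / 2.568 = 2.2 mg/L.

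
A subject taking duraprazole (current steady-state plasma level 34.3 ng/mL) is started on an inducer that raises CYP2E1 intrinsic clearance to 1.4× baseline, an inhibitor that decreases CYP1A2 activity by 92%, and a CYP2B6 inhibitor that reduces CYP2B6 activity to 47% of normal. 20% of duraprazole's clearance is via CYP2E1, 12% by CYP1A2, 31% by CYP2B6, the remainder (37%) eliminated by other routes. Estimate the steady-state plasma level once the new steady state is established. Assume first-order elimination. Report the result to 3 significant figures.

42.6 ng/mL

The CYP2E1 pathway (20% of clearance) rises to 1.4× activity: 0.2 × 1.4 = 0.28.
The CYP1A2 pathway (12% of clearance) falls to 0.08× activity: 0.12 × 0.08 = 0.0096.
The CYP2B6 pathway (31% of clearance) drops to 0.47× activity: 0.31 × 0.47 = 0.1457.
Non-CYP routes (37%) are unchanged.
CL_new/CL_old = 0.28 + 0.0096 + 0.1457 + 0.37 = 0.8053.
New steady-state plasma level = 34.3 / 0.8053 = 42.6 ng/mL (concentration scales inversely with clearance).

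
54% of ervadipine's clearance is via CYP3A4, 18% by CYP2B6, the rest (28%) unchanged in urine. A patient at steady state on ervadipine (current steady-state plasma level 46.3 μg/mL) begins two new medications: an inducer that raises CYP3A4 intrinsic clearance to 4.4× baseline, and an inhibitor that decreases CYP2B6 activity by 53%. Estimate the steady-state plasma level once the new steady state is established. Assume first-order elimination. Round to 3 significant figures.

16.9 μg/mL

The CYP3A4 pathway (54% of clearance) is boosted to 4.4× activity: 0.54 × 4.4 = 2.376.
The CYP2B6 pathway (18% of clearance) is reduced to 0.47× activity: 0.18 × 0.47 = 0.0846.
Non-CYP routes (28%) are unchanged.
CL_new/CL_old = 2.376 + 0.0846 + 0.28 = 2.7406.
Dividing the baseline by the relative clearance: 46.3 / 2.7406 = 16.9 μg/mL.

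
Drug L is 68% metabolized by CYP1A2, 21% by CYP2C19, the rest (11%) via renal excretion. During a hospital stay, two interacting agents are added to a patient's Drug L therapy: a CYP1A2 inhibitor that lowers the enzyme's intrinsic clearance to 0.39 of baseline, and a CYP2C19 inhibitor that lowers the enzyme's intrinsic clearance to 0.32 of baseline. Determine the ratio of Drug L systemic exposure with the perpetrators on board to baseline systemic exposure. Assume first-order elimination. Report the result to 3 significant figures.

The CYP1A2 pathway (68% of clearance) falls to 0.39× activity: 0.68 × 0.39 = 0.2652.
The CYP2C19 pathway (21% of clearance) falls to 0.32× activity: 0.21 × 0.32 = 0.0672.
Non-CYP routes (11%) are unchanged.
CL_new/CL_old = 0.2652 + 0.0672 + 0.11 = 0.4424.
Systemic exposure ∝ 1/CL: fold-change = 1 / 0.4424 = 2.26.

2.26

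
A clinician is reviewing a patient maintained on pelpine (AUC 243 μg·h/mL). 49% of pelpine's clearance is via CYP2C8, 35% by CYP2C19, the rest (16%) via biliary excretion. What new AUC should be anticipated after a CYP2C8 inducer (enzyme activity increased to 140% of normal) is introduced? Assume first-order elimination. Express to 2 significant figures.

The CYP2C8 pathway (49% of clearance) is boosted to 1.4× activity: 0.49 × 1.4 = 0.686.
CYP2C19 (35%) and the residual 16% are unaffected.
Relative clearance = 0.686 + 0.35 + 0.16 = 1.196.
With dosing unchanged, AUC scales as 1/CL: 243 / 1.196 = 2.0 × 10² μg·h/mL.

2.0 × 10² μg·h/mL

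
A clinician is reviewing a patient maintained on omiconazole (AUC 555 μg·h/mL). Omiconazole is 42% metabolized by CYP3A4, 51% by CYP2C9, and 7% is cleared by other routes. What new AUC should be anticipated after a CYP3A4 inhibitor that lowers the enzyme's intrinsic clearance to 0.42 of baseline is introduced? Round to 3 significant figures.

The CYP3A4 pathway (42% of clearance) falls to 0.42× activity: 0.42 × 0.42 = 0.1764.
CYP2C9 (51%) and the residual 7% are unaffected.
Relative clearance = 0.1764 + 0.51 + 0.07 = 0.7564.
AUC ∝ 1/CL, so new value = 555 / 0.7564 = 734 μg·h/mL.

734 μg·h/mL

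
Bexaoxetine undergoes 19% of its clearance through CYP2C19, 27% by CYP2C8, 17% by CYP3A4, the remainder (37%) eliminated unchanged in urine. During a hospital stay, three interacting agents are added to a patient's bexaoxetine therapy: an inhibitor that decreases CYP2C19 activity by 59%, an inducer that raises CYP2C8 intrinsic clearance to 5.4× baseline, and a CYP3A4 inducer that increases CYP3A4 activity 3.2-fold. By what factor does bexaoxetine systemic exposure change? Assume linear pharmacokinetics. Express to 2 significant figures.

CYP2C19: 0.19 × 0.41 = 0.0779
CYP2C8: 0.27 × 5.4 = 1.458
CYP3A4: 0.17 × 3.2 = 0.544
Other: 0.37 (unchanged)
Relative clearance = 0.0779 + 1.458 + 0.544 + 0.37 = 2.4499.
Systemic exposure ∝ 1/CL: fold-change = 1 / 2.4499 = 0.41.

0.41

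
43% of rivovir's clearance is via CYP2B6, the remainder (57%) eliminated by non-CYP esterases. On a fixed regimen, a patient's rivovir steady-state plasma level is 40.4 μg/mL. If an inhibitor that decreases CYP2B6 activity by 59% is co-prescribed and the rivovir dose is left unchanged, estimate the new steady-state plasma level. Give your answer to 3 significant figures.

54.1 μg/mL

CYP2B6: 0.43 × 0.41 = 0.1763
Other: 0.57 (unchanged)
Relative clearance = 0.1763 + 0.57 = 0.7463.
Steady-state plasma level ∝ 1/CL, so new value = 40.4 / 0.7463 = 54.1 μg/mL.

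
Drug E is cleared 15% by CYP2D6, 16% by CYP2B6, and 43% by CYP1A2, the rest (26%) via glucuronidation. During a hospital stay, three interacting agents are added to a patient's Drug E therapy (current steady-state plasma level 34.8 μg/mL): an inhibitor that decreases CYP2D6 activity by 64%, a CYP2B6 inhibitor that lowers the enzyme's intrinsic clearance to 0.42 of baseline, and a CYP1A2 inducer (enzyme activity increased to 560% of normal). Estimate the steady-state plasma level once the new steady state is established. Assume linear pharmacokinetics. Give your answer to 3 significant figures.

CYP2D6: 0.15 × 0.36 = 0.054
CYP2B6: 0.16 × 0.42 = 0.0672
CYP1A2: 0.43 × 5.6 = 2.408
Other: 0.26 (unchanged)
CL_new/CL_old = 0.054 + 0.0672 + 2.408 + 0.26 = 2.7892.
Dividing the baseline by the relative clearance: 34.8 / 2.7892 = 12.5 μg/mL.

12.5 μg/mL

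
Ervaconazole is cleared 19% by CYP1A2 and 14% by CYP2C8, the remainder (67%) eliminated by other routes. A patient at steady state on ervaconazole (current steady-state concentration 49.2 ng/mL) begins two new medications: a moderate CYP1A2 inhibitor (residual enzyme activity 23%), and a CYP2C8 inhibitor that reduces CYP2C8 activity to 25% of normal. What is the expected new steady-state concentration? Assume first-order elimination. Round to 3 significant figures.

65.7 ng/mL

The CYP1A2 pathway (19% of clearance) falls to 0.23× activity: 0.19 × 0.23 = 0.0437.
The CYP2C8 pathway (14% of clearance) drops to 0.25× activity: 0.14 × 0.25 = 0.035.
Non-CYP routes (67%) are unchanged.
Relative clearance = 0.0437 + 0.035 + 0.67 = 0.7487.
Dividing the baseline by the relative clearance: 49.2 / 0.7487 = 65.7 ng/mL.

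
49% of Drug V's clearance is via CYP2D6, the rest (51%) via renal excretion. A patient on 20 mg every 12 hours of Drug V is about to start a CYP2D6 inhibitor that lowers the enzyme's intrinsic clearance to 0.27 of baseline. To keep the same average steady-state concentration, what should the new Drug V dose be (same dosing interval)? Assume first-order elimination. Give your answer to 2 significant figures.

The CYP2D6 pathway (49% of clearance) is reduced to 0.27× activity: 0.49 × 0.27 = 0.1323.
Non-CYP routes (51%) are unchanged.
CL_new/CL_old = 0.1323 + 0.51 = 0.6423.
Css,avg = (dose rate)/CL, so holding Css fixed requires dose ∝ CL: 20 × 0.6423 = 13 mg.

13 mg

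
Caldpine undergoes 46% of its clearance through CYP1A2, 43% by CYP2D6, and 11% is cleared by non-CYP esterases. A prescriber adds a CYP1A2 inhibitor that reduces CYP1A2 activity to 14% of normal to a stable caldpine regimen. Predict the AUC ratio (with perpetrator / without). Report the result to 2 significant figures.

1.7

The CYP1A2 pathway (46% of clearance) drops to 0.14× activity: 0.46 × 0.14 = 0.0644.
CYP2D6 (43%) and the residual 11% are unaffected.
New clearance relative to baseline: 0.0644 + 0.43 + 0.11 = 0.6044.
Since AUC ∝ 1/CL, the ratio is 1 / 0.6044 = 1.7.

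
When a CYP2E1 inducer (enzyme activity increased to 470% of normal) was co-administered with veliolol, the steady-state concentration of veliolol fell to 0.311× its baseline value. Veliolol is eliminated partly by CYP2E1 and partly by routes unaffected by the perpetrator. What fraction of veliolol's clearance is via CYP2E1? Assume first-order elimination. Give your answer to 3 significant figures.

CL'/CL = 1 / 0.311 = 3.215
4.7·fm + (1 − fm) = 3.215
fm = (3.215 − 1) / (4.7 − 1) = 0.599

0.599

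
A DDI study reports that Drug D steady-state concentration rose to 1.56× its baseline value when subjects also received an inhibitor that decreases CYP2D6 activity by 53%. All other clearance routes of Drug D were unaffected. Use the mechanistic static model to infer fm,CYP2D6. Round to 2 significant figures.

CL'/CL = 1 / 1.56 = 0.641
0.47·fm + (1 − fm) = 0.641
fm = (0.641 − 1) / (0.47 − 1) = 0.68

0.68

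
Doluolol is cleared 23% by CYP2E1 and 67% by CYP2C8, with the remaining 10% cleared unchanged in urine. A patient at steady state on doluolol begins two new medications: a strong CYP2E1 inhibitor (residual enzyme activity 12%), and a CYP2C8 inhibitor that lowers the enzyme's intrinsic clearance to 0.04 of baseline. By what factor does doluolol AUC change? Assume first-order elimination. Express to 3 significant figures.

CYP2E1: 0.23 × 0.12 = 0.0276
CYP2C8: 0.67 × 0.04 = 0.0268
Other: 0.1 (unchanged)
CL_new/CL_old = 0.0276 + 0.0268 + 0.1 = 0.1544.
Because AUC varies inversely with clearance, the combined effect is 1 / 0.1544 = 6.48.

6.48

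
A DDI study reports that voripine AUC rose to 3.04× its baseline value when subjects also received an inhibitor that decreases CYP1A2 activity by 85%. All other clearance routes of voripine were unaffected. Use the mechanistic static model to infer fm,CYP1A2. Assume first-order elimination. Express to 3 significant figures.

CL'/CL = 1 / 3.04 = 0.3289
0.15·fm + (1 − fm) = 0.3289
fm = (0.3289 − 1) / (0.15 − 1) = 0.789

0.789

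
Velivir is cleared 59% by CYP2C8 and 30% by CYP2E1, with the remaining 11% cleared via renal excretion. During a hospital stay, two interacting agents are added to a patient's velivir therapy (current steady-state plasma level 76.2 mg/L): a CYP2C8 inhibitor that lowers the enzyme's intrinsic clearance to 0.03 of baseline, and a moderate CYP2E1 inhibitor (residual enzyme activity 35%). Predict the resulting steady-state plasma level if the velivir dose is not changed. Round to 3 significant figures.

The CYP2C8 pathway (59% of clearance) falls to 0.03× activity: 0.59 × 0.03 = 0.0177.
The CYP2E1 pathway (30% of clearance) drops to 0.35× activity: 0.3 × 0.35 = 0.105.
Non-CYP routes (11%) are unchanged.
CL_new/CL_old = 0.0177 + 0.105 + 0.11 = 0.2327.
Steady-state plasma level ∝ 1/CL: new value = 76.2 / 0.2327 = 327 mg/L.

327 mg/L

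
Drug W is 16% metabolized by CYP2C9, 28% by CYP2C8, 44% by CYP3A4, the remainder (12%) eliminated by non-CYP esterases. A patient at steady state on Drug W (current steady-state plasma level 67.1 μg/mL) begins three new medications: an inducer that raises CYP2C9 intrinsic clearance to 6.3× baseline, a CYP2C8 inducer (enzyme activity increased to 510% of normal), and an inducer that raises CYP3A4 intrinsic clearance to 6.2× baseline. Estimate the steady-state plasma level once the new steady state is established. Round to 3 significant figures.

12.7 μg/mL

CYP2C9: 0.16 × 6.3 = 1.008
CYP2C8: 0.28 × 5.1 = 1.428
CYP3A4: 0.44 × 6.2 = 2.728
Other: 0.12 (unchanged)
CL_new/CL_old = 1.008 + 1.428 + 2.728 + 0.12 = 5.284.
New steady-state plasma level = 67.1 / 5.284 = 12.7 μg/mL (concentration scales inversely with clearance).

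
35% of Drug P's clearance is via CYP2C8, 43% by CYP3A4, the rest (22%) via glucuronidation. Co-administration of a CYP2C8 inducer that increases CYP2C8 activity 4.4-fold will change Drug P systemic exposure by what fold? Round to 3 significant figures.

0.457

The CYP2C8 pathway (35% of clearance) increases to 4.4× activity: 0.35 × 4.4 = 1.54.
CYP3A4 (43%) and the residual 22% are unaffected.
New clearance relative to baseline: 1.54 + 0.43 + 0.22 = 2.19.
Systemic exposure ratio = CL_old/CL_new = 1 / 2.19 = 0.457.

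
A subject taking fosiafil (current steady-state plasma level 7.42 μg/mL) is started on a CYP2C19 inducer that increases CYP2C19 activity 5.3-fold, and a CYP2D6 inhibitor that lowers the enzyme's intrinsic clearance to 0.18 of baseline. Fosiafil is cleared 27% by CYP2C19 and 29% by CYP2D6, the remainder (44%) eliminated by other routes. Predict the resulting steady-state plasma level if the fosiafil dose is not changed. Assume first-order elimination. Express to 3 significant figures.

The CYP2C19 pathway (27% of clearance) increases to 5.3× activity: 0.27 × 5.3 = 1.431.
The CYP2D6 pathway (29% of clearance) is reduced to 0.18× activity: 0.29 × 0.18 = 0.0522.
The remaining 44% of clearance is unaffected.
CL_new/CL_old = 1.431 + 0.0522 + 0.44 = 1.9232.
Dividing the baseline by the relative clearance: 7.42 / 1.9232 = 3.86 μg/mL.

3.86 μg/mL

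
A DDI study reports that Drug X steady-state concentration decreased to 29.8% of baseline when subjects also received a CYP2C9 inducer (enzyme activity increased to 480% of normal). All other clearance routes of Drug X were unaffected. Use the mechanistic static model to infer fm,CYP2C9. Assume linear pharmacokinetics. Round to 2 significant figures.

0.62

Let fm be the CYP2C9 fraction. New clearance relative to baseline = fm × 4.8 + (1 − fm).
Steady-state concentration ratio = 1 / (new CL fraction), so new CL fraction = 1 / 0.298 = 3.356.
fm × 4.8 + 1 − fm = 3.356  ⇒  fm × (4.8 − 1) = 2.356  ⇒  fm = 0.62.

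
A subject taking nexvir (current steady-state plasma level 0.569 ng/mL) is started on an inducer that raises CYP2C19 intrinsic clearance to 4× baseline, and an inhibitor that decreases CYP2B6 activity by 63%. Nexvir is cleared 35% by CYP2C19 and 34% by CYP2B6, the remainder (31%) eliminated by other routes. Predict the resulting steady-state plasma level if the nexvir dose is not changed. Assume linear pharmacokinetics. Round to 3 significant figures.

The CYP2C19 pathway (35% of clearance) increases to 4× activity: 0.35 × 4 = 1.4.
The CYP2B6 pathway (34% of clearance) falls to 0.37× activity: 0.34 × 0.37 = 0.1258.
Non-CYP routes (31%) are unchanged.
CL_new/CL_old = 1.4 + 0.1258 + 0.31 = 1.8358.
Steady-state plasma level ∝ 1/CL: new value = 0.569 / 1.8358 = 0.310 ng/mL.

0.310 ng/mL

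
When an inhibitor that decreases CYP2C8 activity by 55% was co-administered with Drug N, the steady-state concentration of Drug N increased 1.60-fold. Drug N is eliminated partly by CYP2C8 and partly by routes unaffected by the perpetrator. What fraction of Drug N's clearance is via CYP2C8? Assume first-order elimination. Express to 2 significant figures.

0.68

CL'/CL = 1 / 1.60 = 0.625
0.45·fm + (1 − fm) = 0.625
fm = (0.625 − 1) / (0.45 − 1) = 0.68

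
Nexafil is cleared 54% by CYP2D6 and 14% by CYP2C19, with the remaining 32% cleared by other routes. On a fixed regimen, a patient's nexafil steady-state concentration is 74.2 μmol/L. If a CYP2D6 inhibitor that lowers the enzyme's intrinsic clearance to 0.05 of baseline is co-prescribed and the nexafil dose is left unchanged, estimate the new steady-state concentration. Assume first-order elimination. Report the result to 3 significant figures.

CYP2D6: 0.54 × 0.05 = 0.027
CYP2C19: 0.14 (unchanged)
Other: 0.32 (unchanged)
CL_new/CL_old = 0.027 + 0.14 + 0.32 = 0.487.
With dosing unchanged, steady-state concentration scales as 1/CL: 74.2 / 0.487 = 152 μmol/L.

152 μmol/L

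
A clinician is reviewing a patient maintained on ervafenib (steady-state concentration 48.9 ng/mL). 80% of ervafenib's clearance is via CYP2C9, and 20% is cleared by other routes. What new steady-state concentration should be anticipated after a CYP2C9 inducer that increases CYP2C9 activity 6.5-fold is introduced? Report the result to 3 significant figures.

9.06 ng/mL

The CYP2C9 pathway (80% of clearance) rises to 6.5× activity: 0.8 × 6.5 = 5.2.
Non-CYP routes (20%) are unchanged.
New clearance relative to baseline: 5.2 + 0.2 = 5.4.
Steady-state concentration ∝ 1/CL, so new value = 48.9 / 5.4 = 9.06 ng/mL.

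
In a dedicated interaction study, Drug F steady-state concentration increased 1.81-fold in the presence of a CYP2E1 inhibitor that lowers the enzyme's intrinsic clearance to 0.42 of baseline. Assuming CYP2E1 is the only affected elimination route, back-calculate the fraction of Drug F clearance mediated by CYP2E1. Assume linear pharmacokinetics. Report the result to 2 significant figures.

0.77

Let fm be the CYP2E1 fraction. New clearance relative to baseline = fm × 0.42 + (1 − fm).
Steady-state concentration ratio = 1 / (new CL fraction), so new CL fraction = 1 / 1.81 = 0.5525.
fm × 0.42 + 1 − fm = 0.5525  ⇒  fm × (0.42 − 1) = −0.4475  ⇒  fm = 0.77.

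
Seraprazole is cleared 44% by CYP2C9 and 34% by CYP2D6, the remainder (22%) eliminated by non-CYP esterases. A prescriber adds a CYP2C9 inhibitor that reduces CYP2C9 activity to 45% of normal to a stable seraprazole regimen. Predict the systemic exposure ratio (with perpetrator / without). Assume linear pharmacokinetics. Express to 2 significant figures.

1.3

The CYP2C9 pathway (44% of clearance) falls to 0.45× activity: 0.44 × 0.45 = 0.198.
CYP2D6 (34%) and the residual 22% are unaffected.
CL_new/CL_old = 0.198 + 0.34 + 0.22 = 0.758.
Systemic exposure is inversely proportional to clearance, so the fold-change is 1 / 0.758 = 1.3.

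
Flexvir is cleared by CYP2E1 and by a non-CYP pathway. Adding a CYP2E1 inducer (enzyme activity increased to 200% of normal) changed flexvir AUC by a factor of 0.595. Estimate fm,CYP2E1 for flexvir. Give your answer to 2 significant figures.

0.68

Let fm be the CYP2E1 fraction. New clearance relative to baseline = fm × 2 + (1 − fm).
AUC ratio = 1 / (new CL fraction), so new CL fraction = 1 / 0.595 = 1.681.
fm × 2 + 1 − fm = 1.681  ⇒  fm × (2 − 1) = 0.6807  ⇒  fm = 0.68.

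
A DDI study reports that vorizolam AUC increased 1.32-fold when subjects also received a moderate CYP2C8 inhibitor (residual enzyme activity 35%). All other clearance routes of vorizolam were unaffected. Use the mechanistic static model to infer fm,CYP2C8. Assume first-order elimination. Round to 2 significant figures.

0.37

Call the CYP2C8 fraction fm. After the interaction, CL_new/CL_old = fm × 0.35 + (1 − fm).
AUC ratio = 1 / (new CL fraction), so new CL fraction = 1 / 1.32 = 0.7576.
fm × 0.35 + 1 − fm = 0.7576  ⇒  fm × (0.35 − 1) = −0.2424  ⇒  fm = 0.37.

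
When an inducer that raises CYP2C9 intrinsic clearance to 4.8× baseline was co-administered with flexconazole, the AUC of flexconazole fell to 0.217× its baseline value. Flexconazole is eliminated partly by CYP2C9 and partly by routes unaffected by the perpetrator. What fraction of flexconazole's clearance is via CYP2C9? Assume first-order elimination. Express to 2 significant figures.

0.95

Let fm be the CYP2C9 fraction. New clearance relative to baseline = fm × 4.8 + (1 − fm).
AUC ratio = 1 / (new CL fraction), so new CL fraction = 1 / 0.217 = 4.608.
fm × 4.8 + 1 − fm = 4.608  ⇒  fm × (4.8 − 1) = 3.608  ⇒  fm = 0.95.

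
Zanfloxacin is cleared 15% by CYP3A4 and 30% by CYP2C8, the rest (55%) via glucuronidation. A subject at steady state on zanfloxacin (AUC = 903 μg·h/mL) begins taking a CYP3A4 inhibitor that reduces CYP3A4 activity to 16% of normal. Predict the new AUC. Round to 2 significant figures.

1.0 × 10³ μg·h/mL

CYP3A4: 0.15 × 0.16 = 0.024
CYP2C8: 0.3 (unchanged)
Other: 0.55 (unchanged)
New clearance relative to baseline: 0.024 + 0.3 + 0.55 = 0.874.
AUC ∝ 1/CL, so new value = 903 / 0.874 = 1.0 × 10³ μg·h/mL.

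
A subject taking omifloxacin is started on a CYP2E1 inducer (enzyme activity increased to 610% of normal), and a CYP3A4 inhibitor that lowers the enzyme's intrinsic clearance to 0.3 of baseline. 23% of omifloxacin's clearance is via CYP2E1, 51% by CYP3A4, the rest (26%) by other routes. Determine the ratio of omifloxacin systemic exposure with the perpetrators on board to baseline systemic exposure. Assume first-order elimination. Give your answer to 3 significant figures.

0.551

CYP2E1: 0.23 × 6.1 = 1.403
CYP3A4: 0.51 × 0.3 = 0.153
Other: 0.26 (unchanged)
Relative clearance = 1.403 + 0.153 + 0.26 = 1.816.
Because systemic exposure varies inversely with clearance, the combined effect is 1 / 1.816 = 0.551.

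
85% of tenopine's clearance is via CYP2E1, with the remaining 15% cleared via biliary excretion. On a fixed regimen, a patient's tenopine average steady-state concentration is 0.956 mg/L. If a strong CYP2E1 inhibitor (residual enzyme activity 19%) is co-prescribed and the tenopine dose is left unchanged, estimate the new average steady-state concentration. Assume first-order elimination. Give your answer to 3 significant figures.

CYP2E1: 0.85 × 0.19 = 0.1615
Other: 0.15 (unchanged)
Relative clearance = 0.1615 + 0.15 = 0.3115.
New average steady-state concentration = baseline ÷ relative clearance = 0.956 / 0.3115 = 3.07 mg/L.

3.07 mg/L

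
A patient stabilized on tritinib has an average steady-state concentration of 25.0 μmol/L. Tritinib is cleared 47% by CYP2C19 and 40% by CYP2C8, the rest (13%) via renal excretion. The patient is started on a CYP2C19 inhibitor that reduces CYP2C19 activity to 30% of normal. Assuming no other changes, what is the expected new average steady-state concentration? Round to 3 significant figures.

The CYP2C19 pathway (47% of clearance) is reduced to 0.3× activity: 0.47 × 0.3 = 0.141.
CYP2C8 (40%) and the residual 13% are unaffected.
Relative clearance = 0.141 + 0.4 + 0.13 = 0.671.
New average steady-state concentration = baseline ÷ relative clearance = 25.0 / 0.671 = 37.3 μmol/L.

37.3 μmol/L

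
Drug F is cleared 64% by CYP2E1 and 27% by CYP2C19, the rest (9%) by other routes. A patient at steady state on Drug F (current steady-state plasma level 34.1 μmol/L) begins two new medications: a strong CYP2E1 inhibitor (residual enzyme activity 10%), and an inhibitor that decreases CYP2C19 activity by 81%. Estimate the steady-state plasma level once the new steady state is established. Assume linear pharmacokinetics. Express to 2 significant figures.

1.7 × 10² μmol/L

The CYP2E1 pathway (64% of clearance) is reduced to 0.1× activity: 0.64 × 0.1 = 0.064.
The CYP2C19 pathway (27% of clearance) drops to 0.19× activity: 0.27 × 0.19 = 0.0513.
The remaining 9% of clearance is unaffected.
Relative clearance = 0.064 + 0.0513 + 0.09 = 0.2053.
Dividing the baseline by the relative clearance: 34.1 / 0.2053 = 1.7 × 10² μmol/L.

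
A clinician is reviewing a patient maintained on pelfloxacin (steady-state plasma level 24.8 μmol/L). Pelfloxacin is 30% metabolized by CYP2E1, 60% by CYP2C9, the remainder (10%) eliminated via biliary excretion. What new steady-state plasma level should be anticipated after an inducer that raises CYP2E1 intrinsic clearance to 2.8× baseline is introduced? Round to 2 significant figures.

CYP2E1: 0.3 × 2.8 = 0.84
CYP2C9: 0.6 (unchanged)
Other: 0.1 (unchanged)
Relative clearance = 0.84 + 0.6 + 0.1 = 1.54.
With dosing unchanged, steady-state plasma level scales as 1/CL: 24.8 / 1.54 = 16 μmol/L.

16 μmol/L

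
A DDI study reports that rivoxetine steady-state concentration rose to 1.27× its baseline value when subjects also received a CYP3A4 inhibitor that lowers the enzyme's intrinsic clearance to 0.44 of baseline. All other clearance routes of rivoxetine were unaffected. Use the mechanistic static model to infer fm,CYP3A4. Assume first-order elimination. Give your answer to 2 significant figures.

0.38

Let fm be the CYP3A4 fraction. New clearance relative to baseline = fm × 0.44 + (1 − fm).
Steady-state concentration ratio = 1 / (new CL fraction), so new CL fraction = 1 / 1.27 = 0.7874.
fm × 0.44 + 1 − fm = 0.7874  ⇒  fm × (0.44 − 1) = −0.2126  ⇒  fm = 0.38.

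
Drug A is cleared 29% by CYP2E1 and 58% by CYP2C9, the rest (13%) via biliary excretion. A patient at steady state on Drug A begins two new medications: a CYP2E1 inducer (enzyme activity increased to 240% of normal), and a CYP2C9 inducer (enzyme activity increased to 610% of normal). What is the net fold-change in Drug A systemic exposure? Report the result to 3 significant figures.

0.229

The CYP2E1 pathway (29% of clearance) rises to 2.4× activity: 0.29 × 2.4 = 0.696.
The CYP2C9 pathway (58% of clearance) rises to 6.1× activity: 0.58 × 6.1 = 3.538.
Non-CYP routes (13%) are unchanged.
Relative clearance = 0.696 + 3.538 + 0.13 = 4.364.
Net systemic exposure ratio = 1 / 4.364 = 0.229.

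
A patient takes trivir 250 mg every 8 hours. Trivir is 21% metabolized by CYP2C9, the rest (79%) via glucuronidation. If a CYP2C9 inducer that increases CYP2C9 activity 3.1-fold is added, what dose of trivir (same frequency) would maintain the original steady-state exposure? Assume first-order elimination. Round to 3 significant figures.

The CYP2C9 pathway (21% of clearance) increases to 3.1× activity: 0.21 × 3.1 = 0.651.
The remaining 79% of clearance is unaffected.
New clearance relative to baseline: 0.651 + 0.79 = 1.441.
To maintain the same steady-state level, dose must scale with clearance: new dose = 250 × 1.441 = 360 mg.

360 mg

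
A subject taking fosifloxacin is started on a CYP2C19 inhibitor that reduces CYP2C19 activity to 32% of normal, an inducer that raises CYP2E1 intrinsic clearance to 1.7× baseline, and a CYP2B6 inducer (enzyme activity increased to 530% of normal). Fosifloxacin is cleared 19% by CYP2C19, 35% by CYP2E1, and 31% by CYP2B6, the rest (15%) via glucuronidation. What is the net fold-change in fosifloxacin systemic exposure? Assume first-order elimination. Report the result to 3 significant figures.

0.408

CYP2C19: 0.19 × 0.32 = 0.0608
CYP2E1: 0.35 × 1.7 = 0.595
CYP2B6: 0.31 × 5.3 = 1.643
Other: 0.15 (unchanged)
New clearance relative to baseline: 0.0608 + 0.595 + 1.643 + 0.15 = 2.4488.
Because systemic exposure varies inversely with clearance, the combined effect is 1 / 2.4488 = 0.408.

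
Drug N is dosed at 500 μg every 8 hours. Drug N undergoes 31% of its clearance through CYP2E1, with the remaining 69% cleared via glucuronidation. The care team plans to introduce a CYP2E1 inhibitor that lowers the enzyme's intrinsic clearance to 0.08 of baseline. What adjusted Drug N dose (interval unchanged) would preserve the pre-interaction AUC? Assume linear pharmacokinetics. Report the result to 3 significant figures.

357 μg

The CYP2E1 pathway (31% of clearance) drops to 0.08× activity: 0.31 × 0.08 = 0.0248.
The remaining 69% of clearance is unaffected.
New clearance relative to baseline: 0.0248 + 0.69 = 0.7148.
Css,avg = (dose rate)/CL, so holding Css fixed requires dose ∝ CL: 500 × 0.7148 = 357 μg.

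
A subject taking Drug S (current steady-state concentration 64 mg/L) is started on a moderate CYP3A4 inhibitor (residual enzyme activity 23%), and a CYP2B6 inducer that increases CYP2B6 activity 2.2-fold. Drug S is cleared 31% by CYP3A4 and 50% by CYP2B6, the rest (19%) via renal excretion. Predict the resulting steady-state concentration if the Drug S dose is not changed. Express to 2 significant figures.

47 mg/L

The CYP3A4 pathway (31% of clearance) is reduced to 0.23× activity: 0.31 × 0.23 = 0.0713.
The CYP2B6 pathway (50% of clearance) increases to 2.2× activity: 0.5 × 2.2 = 1.1.
The remaining 19% of clearance is unaffected.
Relative clearance = 0.0713 + 1.1 + 0.19 = 1.3613.
Dividing the baseline by the relative clearance: 64 / 1.3613 = 47 mg/L.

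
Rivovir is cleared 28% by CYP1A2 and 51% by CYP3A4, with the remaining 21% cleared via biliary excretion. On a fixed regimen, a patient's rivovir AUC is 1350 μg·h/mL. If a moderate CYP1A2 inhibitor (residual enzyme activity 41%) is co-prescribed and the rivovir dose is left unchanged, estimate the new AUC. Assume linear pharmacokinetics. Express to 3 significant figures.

1.62 × 10³ μg·h/mL

The CYP1A2 pathway (28% of clearance) is reduced to 0.41× activity: 0.28 × 0.41 = 0.1148.
CYP3A4 (51%) and the residual 21% are unaffected.
CL_new/CL_old = 0.1148 + 0.51 + 0.21 = 0.8348.
New AUC = baseline ÷ relative clearance = 1350 / 0.8348 = 1.62 × 10³ μg·h/mL.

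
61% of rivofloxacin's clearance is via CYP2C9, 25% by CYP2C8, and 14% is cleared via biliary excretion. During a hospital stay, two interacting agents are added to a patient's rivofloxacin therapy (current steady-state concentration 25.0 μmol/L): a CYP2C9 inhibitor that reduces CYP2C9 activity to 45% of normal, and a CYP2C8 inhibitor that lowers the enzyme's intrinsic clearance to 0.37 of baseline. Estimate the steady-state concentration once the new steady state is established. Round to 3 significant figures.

49.3 μmol/L

The CYP2C9 pathway (61% of clearance) falls to 0.45× activity: 0.61 × 0.45 = 0.2745.
The CYP2C8 pathway (25% of clearance) drops to 0.37× activity: 0.25 × 0.37 = 0.0925.
The remaining 14% of clearance is unaffected.
CL_new/CL_old = 0.2745 + 0.0925 + 0.14 = 0.507.
Dividing the baseline by the relative clearance: 25.0 / 0.507 = 49.3 μmol/L.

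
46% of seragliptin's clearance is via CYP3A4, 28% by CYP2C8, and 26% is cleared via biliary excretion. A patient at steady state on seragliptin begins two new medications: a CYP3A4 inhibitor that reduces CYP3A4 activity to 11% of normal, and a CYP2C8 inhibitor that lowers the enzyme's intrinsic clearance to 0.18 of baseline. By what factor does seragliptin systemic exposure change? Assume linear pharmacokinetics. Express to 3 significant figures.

2.77

The CYP3A4 pathway (46% of clearance) falls to 0.11× activity: 0.46 × 0.11 = 0.0506.
The CYP2C8 pathway (28% of clearance) falls to 0.18× activity: 0.28 × 0.18 = 0.0504.
The remaining 26% of clearance is unaffected.
CL_new/CL_old = 0.0506 + 0.0504 + 0.26 = 0.361.
Because systemic exposure varies inversely with clearance, the combined effect is 1 / 0.361 = 2.77.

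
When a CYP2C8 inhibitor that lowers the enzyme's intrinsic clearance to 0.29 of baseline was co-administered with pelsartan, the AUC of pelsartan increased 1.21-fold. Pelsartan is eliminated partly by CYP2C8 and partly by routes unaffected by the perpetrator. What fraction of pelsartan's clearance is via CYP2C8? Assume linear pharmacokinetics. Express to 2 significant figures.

CL'/CL = 1 / 1.21 = 0.8264
0.29·fm + (1 − fm) = 0.8264
fm = (0.8264 − 1) / (0.29 − 1) = 0.24

0.24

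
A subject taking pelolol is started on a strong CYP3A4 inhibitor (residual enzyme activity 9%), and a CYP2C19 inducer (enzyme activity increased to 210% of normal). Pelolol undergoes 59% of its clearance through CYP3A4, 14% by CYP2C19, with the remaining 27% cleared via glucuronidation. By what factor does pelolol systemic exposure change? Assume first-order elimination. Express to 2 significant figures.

1.6

The CYP3A4 pathway (59% of clearance) drops to 0.09× activity: 0.59 × 0.09 = 0.0531.
The CYP2C19 pathway (14% of clearance) rises to 2.1× activity: 0.14 × 2.1 = 0.294.
Non-CYP routes (27%) are unchanged.
New clearance relative to baseline: 0.0531 + 0.294 + 0.27 = 0.6171.
Net systemic exposure ratio = 1 / 0.6171 = 1.6.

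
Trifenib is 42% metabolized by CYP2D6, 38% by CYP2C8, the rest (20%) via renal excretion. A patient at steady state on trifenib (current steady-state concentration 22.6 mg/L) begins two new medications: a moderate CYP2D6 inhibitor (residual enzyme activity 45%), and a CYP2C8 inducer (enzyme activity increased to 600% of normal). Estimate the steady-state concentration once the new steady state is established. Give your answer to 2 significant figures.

8.5 mg/L

CYP2D6: 0.42 × 0.45 = 0.189
CYP2C8: 0.38 × 6 = 2.28
Other: 0.2 (unchanged)
Relative clearance = 0.189 + 2.28 + 0.2 = 2.669.
Steady-state concentration ∝ 1/CL: new value = 22.6 / 2.669 = 8.5 mg/L.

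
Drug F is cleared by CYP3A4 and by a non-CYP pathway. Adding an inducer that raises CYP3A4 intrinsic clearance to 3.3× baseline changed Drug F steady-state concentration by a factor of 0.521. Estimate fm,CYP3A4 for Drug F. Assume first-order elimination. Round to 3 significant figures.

0.400

Let fm be the CYP3A4 fraction. New clearance relative to baseline = fm × 3.3 + (1 − fm).
Steady-state concentration ratio = 1 / (new CL fraction), so new CL fraction = 1 / 0.521 = 1.919.
fm × 3.3 + 1 − fm = 1.919  ⇒  fm × (3.3 − 1) = 0.9194  ⇒  fm = 0.400.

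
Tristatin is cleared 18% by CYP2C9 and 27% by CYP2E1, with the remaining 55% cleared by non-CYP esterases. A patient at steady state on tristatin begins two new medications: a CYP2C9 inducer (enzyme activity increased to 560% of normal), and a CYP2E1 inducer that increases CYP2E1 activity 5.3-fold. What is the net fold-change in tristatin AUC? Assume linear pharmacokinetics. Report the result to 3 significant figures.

0.335

The CYP2C9 pathway (18% of clearance) rises to 5.6× activity: 0.18 × 5.6 = 1.008.
The CYP2E1 pathway (27% of clearance) rises to 5.3× activity: 0.27 × 5.3 = 1.431.
The remaining 55% of clearance is unaffected.
CL_new/CL_old = 1.008 + 1.431 + 0.55 = 2.989.
Because AUC varies inversely with clearance, the combined effect is 1 / 2.989 = 0.335.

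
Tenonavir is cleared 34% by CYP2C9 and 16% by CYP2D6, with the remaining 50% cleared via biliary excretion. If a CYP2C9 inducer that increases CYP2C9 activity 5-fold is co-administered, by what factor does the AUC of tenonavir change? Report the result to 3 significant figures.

The CYP2C9 pathway (34% of clearance) is boosted to 5× activity: 0.34 × 5 = 1.7.
CYP2D6 (16%) and the residual 50% are unaffected.
CL_new/CL_old = 1.7 + 0.16 + 0.5 = 2.36.
AUC is inversely proportional to clearance, so the fold-change is 1 / 2.36 = 0.424.

0.424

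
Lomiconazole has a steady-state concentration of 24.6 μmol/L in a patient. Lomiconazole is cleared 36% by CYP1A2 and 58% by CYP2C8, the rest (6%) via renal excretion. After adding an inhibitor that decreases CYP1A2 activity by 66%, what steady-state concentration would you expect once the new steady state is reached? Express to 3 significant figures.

CYP1A2: 0.36 × 0.34 = 0.1224
CYP2C8: 0.58 (unchanged)
Other: 0.06 (unchanged)
CL_new/CL_old = 0.1224 + 0.58 + 0.06 = 0.7624.
With dosing unchanged, steady-state concentration scales as 1/CL: 24.6 / 0.7624 = 32.3 μmol/L.

32.3 μmol/L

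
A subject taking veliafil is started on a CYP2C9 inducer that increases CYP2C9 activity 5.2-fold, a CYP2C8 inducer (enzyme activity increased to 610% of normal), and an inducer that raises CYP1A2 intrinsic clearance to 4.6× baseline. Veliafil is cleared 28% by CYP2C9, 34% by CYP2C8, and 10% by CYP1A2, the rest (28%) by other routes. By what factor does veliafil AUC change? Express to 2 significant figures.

The CYP2C9 pathway (28% of clearance) is boosted to 5.2× activity: 0.28 × 5.2 = 1.456.
The CYP2C8 pathway (34% of clearance) increases to 6.1× activity: 0.34 × 6.1 = 2.074.
The CYP1A2 pathway (10% of clearance) is boosted to 4.6× activity: 0.1 × 4.6 = 0.46.
The remaining 28% of clearance is unaffected.
CL_new/CL_old = 1.456 + 2.074 + 0.46 + 0.28 = 4.27.
Net AUC ratio = 1 / 4.27 = 0.23.

0.23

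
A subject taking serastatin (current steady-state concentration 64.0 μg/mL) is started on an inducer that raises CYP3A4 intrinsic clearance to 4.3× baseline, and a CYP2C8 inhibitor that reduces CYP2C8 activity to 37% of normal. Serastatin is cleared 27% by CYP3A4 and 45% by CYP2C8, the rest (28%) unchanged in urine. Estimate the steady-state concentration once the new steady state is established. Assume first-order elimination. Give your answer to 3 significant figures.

The CYP3A4 pathway (27% of clearance) increases to 4.3× activity: 0.27 × 4.3 = 1.161.
The CYP2C8 pathway (45% of clearance) is reduced to 0.37× activity: 0.45 × 0.37 = 0.1665.
The remaining 28% of clearance is unaffected.
New clearance relative to baseline: 1.161 + 0.1665 + 0.28 = 1.6075.
New steady-state concentration = 64.0 / 1.6075 = 39.8 μg/mL (concentration scales inversely with clearance).

39.8 μg/mL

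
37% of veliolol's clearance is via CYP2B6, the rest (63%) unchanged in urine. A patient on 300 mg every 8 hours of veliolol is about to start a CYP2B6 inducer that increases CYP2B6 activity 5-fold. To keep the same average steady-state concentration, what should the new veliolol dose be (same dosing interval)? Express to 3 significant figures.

744 mg

The CYP2B6 pathway (37% of clearance) is boosted to 5× activity: 0.37 × 5 = 1.85.
Non-CYP routes (63%) are unchanged.
New clearance relative to baseline: 1.85 + 0.63 = 2.48.
To maintain the same steady-state level, dose must scale with clearance: new dose = 300 × 2.48 = 744 mg.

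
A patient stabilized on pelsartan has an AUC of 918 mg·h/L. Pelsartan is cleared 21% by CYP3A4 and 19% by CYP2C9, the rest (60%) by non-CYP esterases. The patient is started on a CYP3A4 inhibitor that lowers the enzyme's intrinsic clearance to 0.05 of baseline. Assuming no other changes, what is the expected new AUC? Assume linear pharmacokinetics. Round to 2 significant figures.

1.1 × 10³ mg·h/L

The CYP3A4 pathway (21% of clearance) drops to 0.05× activity: 0.21 × 0.05 = 0.0105.
CYP2C9 (19%) and the residual 60% are unaffected.
New clearance relative to baseline: 0.0105 + 0.19 + 0.6 = 0.8005.
With dosing unchanged, AUC scales as 1/CL: 918 / 0.8005 = 1.1 × 10³ mg·h/L.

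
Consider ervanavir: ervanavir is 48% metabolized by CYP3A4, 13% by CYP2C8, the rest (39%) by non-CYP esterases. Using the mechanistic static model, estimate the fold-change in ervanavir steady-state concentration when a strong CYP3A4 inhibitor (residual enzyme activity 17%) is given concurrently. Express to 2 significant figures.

The CYP3A4 pathway (48% of clearance) drops to 0.17× activity: 0.48 × 0.17 = 0.0816.
CYP2C8 (13%) and the residual 39% are unaffected.
New clearance relative to baseline: 0.0816 + 0.13 + 0.39 = 0.6016.
Steady-state concentration is inversely proportional to clearance, so the fold-change is 1 / 0.6016 = 1.7.

1.7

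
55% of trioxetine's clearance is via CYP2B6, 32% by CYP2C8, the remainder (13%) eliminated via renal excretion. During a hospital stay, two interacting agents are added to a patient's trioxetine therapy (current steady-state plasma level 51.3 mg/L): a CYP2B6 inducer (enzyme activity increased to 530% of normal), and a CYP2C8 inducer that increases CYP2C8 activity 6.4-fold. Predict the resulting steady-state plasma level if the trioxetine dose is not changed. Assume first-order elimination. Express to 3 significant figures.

10.1 mg/L

The CYP2B6 pathway (55% of clearance) is boosted to 5.3× activity: 0.55 × 5.3 = 2.915.
The CYP2C8 pathway (32% of clearance) is boosted to 6.4× activity: 0.32 × 6.4 = 2.048.
Non-CYP routes (13%) are unchanged.
Relative clearance = 2.915 + 2.048 + 0.13 = 5.093.
Dividing the baseline by the relative clearance: 51.3 / 5.093 = 10.1 mg/L.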